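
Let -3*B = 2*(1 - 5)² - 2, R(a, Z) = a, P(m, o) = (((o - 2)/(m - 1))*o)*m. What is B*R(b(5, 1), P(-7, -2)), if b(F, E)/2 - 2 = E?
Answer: -60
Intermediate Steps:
P(m, o) = m*o*(-2 + o)/(-1 + m) (P(m, o) = (((-2 + o)/(-1 + m))*o)*m = (o*(-2 + o)/(-1 + m))*m = m*o*(-2 + o)/(-1 + m))
b(F, E) = 4 + 2*E
B = -10 (B = -(2*(1 - 5)² - 2)/3 = -(2*(-4)² - 2)/3 = -(2*16 - 2)/3 = -(32 - 2)/3 = -⅓*30 = -10)
B*R(b(5, 1), P(-7, -2)) = -10*(4 + 2*1) = -10*(4 + 2) = -10*6 = -60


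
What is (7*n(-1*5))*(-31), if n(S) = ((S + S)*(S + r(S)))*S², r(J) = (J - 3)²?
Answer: 3200750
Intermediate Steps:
r(J) = (-3 + J)²
n(S) = 2*S³*(S + (-3 + S)²) (n(S) = ((S + S)*(S + (-3 + S)²))*S² = ((2*S)*(S + (-3 + S)²))*S² = (2*S*(S + (-3 + S)²))*S² = 2*S³*(S + (-3 + S)²))
(7*n(-1*5))*(-31) = (7*(2*(-1*5)³*(-1*5 + (-3 - 1*5)²)))*(-31) = (7*(2*(-5)³*(-5 + (-3 - 5)²)))*(-31) = (7*(2*(-125)*(-5 + (-8)²)))*(-31) = (7*(2*(-125)*(-5 + 64)))*(-31) = (7*(2*(-125)*59))*(-31) = (7*(-14750))*(-31) = -103250*(-31) = 3200750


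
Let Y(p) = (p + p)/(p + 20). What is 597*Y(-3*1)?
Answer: -3582/17 ≈ -210.71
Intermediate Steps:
Y(p) = 2*p/(20 + p) (Y(p) = (2*p)/(20 + p) = 2*p/(20 + p))
597*Y(-3*1) = 597*(2*(-3*1)/(20 - 3*1)) = 597*(2*(-3)/(20 - 3)) = 597*(2*(-3)/17) = 597*(2*(-3)*(1/17)) = 597*(-6/17) = -3582/17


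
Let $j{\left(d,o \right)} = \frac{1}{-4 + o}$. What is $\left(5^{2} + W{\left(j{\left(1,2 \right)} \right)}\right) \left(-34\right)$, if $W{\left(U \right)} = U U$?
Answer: $- \frac{1717}{2} \approx -858.5$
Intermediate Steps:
$W{\left(U \right)} = U^{2}$
$\left(5^{2} + W{\left(j{\left(1,2 \right)} \right)}\right) \left(-34\right) = \left(5^{2} + \left(\frac{1}{-4 + 2}\right)^{2}\right) \left(-34\right) = \left(25 + \left(\frac{1}{-2}\right)^{2}\right) \left(-34\right) = \left(25 + \left(- \frac{1}{2}\right)^{2}\right) \left(-34\right) = \left(25 + \frac{1}{4}\right) \left(-34\right) = \frac{101}{4} \left(-34\right) = - \frac{1717}{2}$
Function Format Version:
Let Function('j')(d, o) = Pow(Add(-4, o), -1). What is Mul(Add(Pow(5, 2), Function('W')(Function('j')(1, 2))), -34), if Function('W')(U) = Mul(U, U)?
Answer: Rational(-1717, 2) ≈ -858.50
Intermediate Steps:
Function('W')(U) = Pow(U, 2)
Mul(Add(Pow(5, 2), Function('W')(Function('j')(1, 2))), -34) = Mul(Add(Pow(5, 2), Pow(Pow(Add(-4, 2), -1), 2)), -34) = Mul(Add(25, Pow(Pow(-2, -1), 2)), -34) = Mul(Add(25, Pow(Rational(-1, 2), 2)), -34) = Mul(Add(25, Rational(1, 4)), -34) = Mul(Rational(101, 4), -34) = Rational(-1717, 2)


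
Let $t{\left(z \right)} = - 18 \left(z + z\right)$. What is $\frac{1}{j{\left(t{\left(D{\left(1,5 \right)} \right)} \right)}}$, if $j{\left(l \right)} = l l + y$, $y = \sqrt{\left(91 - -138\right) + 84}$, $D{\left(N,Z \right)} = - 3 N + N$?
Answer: $\frac{5184}{26873543} - \frac{\sqrt{313}}{26873543} \approx 0.00019225$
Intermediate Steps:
$D{\left(N,Z \right)} = - 2 N$
$t{\left(z \right)} = - 36 z$ ($t{\left(z \right)} = - 18 \cdot 2 z = - 36 z$)
$y = \sqrt{313}$ ($y = \sqrt{\left(91 + 138\right) + 84} = \sqrt{229 + 84} = \sqrt{313} \approx 17.692$)
$j{\left(l \right)} = \sqrt{313} + l^{2}$ ($j{\left(l \right)} = l l + \sqrt{313} = l^{2} + \sqrt{313} = \sqrt{313} + l^{2}$)
$\frac{1}{j{\left(t{\left(D{\left(1,5 \right)} \right)} \right)}} = \frac{1}{\sqrt{313} + \left(- 36 \left(\left(-2\right) 1\right)\right)^{2}} = \frac{1}{\sqrt{313} + \left(\left(-36\right) \left(-2\right)\right)^{2}} = \frac{1}{\sqrt{313} + 72^{2}} = \frac{1}{\sqrt{313} + 5184} = \frac{1}{5184 + \sqrt{313}}$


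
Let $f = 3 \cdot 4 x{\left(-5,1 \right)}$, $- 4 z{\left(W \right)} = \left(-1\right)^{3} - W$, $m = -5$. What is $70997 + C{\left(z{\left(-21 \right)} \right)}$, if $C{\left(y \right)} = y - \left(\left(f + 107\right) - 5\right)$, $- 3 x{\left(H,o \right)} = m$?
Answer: $70870$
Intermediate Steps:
$x{\left(H,o \right)} = \frac{5}{3}$ ($x{\left(H,o \right)} = \left(- \frac{1}{3}\right) \left(-5\right) = \frac{5}{3}$)
$z{\left(W \right)} = \frac{1}{4} + \frac{W}{4}$ ($z{\left(W \right)} = - \frac{\left(-1\right)^{3} - W}{4} = - \frac{-1 - W}{4} = \frac{1}{4} + \frac{W}{4}$)
$f = 20$ ($f = 3 \cdot 4 \cdot \frac{5}{3} = 12 \cdot \frac{5}{3} = 20$)
$C{\left(y \right)} = -122 + y$ ($C{\left(y \right)} = y - \left(\left(20 + 107\right) - 5\right) = y - \left(127 - 5\right) = y - 122 = -122 + y$)
$70997 + C{\left(z{\left(-21 \right)} \right)} = 70997 + \left(-122 + \left(\frac{1}{4} + \frac{1}{4} \left(-21\right)\right)\right) = 70997 + \left(-122 + \left(\frac{1}{4} - \frac{21}{4}\right)\right) = 70997 - 127 = 70870$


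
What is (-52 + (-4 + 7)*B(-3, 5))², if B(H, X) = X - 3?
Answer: 2116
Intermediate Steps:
B(H, X) = -3 + X
(-52 + (-4 + 7)*B(-3, 5))² = (-52 + (-4 + 7)*(-3 + 5))² = (-52 + 3*2)² = (-52 + 6)² = (-46)² = 2116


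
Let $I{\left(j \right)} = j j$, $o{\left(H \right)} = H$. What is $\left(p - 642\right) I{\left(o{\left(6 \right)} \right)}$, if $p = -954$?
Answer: $-57456$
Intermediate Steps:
$I{\left(j \right)} = j^{2}$
$\left(p - 642\right) I{\left(o{\left(6 \right)} \right)} = \left(-954 - 642\right) 6^{2} = \left(-1596\right) 36 = -57456$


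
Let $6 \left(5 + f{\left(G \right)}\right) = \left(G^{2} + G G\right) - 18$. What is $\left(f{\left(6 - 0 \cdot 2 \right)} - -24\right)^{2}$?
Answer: $784$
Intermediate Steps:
$f{\left(G \right)} = -8 + \frac{G^{2}}{3}$ ($f{\left(G \right)} = -5 + \frac{\left(G^{2} + G G\right) - 18}{6} = -5 + \frac{\left(G^{2} + G^{2}\right) - 18}{6} = -5 + \frac{2 G^{2} - 18}{6} = -5 + \frac{-18 + 2 G^{2}}{6} = -5 + \left(-3 + \frac{G^{2}}{3}\right) = -8 + \frac{G^{2}}{3}$)
$\left(f{\left(6 - 0 \cdot 2 \right)} - -24\right)^{2} = \left(\left(-8 + \frac{\left(6 - 0 \cdot 2\right)^{2}}{3}\right) - -24\right)^{2} = \left(\left(-8 + \frac{\left(6 - 0\right)^{2}}{3}\right) + 24\right)^{2} = \left(\left(-8 + \frac{\left(6 + 0\right)^{2}}{3}\right) + 24\right)^{2} = \left(\left(-8 + \frac{6^{2}}{3}\right) + 24\right)^{2} = \left(\left(-8 + \frac{1}{3} \cdot 36\right) + 24\right)^{2} = \left(\left(-8 + 12\right) + 24\right)^{2} = \left(4 + 24\right)^{2} = 28^{2} = 784$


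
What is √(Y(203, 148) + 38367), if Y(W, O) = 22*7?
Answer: √38521 ≈ 196.27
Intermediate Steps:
Y(W, O) = 154
√(Y(203, 148) + 38367) = √(154 + 38367) = √38521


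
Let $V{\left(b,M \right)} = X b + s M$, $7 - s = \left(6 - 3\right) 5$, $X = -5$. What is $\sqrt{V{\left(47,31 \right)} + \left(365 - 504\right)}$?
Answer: $i \sqrt{622} \approx 24.94 i$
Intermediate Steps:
$s = -8$ ($s = 7 - \left(6 - 3\right) 5 = 7 - 3 \cdot 5 = 7 - 15 = -8$)
$V{\left(b,M \right)} = - 8 M - 5 b$ ($V{\left(b,M \right)} = - 5 b - 8 M = - 8 M - 5 b$)
$\sqrt{V{\left(47,31 \right)} + \left(365 - 504\right)} = \sqrt{\left(\left(-8\right) 31 - 235\right) + \left(365 - 504\right)} = \sqrt{\left(-248 - 235\right) + \left(365 - 504\right)} = \sqrt{-483 - 139} = \sqrt{-622} = i \sqrt{622}$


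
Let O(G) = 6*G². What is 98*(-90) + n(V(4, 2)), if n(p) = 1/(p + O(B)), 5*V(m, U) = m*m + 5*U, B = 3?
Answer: -2610715/296 ≈ -8820.0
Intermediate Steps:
V(m, U) = U + m²/5 (V(m, U) = (m*m + 5*U)/5 = (m² + 5*U)/5 = U + m²/5)
n(p) = 1/(54 + p) (n(p) = 1/(p + 6*3²) = 1/(p + 6*9) = 1/(p + 54) = 1/(54 + p))
98*(-90) + n(V(4, 2)) = 98*(-90) + 1/(54 + (2 + (⅕)*4²)) = -8820 + 1/(54 + (2 + (⅕)*16)) = -8820 + 1/(54 + (2 + 16/5)) = -8820 + 1/(54 + 26/5) = -8820 + 1/(296/5) = -8820 + 5/296 = -2610715/296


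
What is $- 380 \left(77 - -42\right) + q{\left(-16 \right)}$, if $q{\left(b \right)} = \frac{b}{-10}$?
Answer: $- \frac{226092}{5} \approx -45218.0$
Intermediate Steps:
$q{\left(b \right)} = - \frac{b}{10}$ ($q{\left(b \right)} = b \left(- \frac{1}{10}\right) = - \frac{b}{10}$)
$- 380 \left(77 - -42\right) + q{\left(-16 \right)} = - 380 \left(77 - -42\right) - - \frac{8}{5} = - 380 \left(77 + 42\right) + \frac{8}{5} = \left(-380\right) 119 + \frac{8}{5} = -45220 + \frac{8}{5} = - \frac{226092}{5}$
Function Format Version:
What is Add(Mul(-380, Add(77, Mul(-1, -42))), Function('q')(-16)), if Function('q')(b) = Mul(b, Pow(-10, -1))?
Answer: Rational(-226092, 5) ≈ -45218.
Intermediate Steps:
Function('q')(b) = Mul(Rational(-1, 10), b) (Function('q')(b) = Mul(b, Rational(-1, 10)) = Mul(Rational(-1, 10), b))
Add(Mul(-380, Add(77, Mul(-1, -42))), Function('q')(-16)) = Add(Mul(-380, Add(77, Mul(-1, -42))), Mul(Rational(-1, 10), -16)) = Add(Mul(-380, Add(77, 42)), Rational(8, 5)) = Add(Mul(-380, 119), Rational(8, 5)) = Add(-45220, Rational(8, 5)) = Rational(-226092, 5)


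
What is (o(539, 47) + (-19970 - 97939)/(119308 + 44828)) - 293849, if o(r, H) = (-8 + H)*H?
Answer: -15976818695/54712 ≈ -2.9202e+5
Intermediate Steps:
o(r, H) = H*(-8 + H)
(o(539, 47) + (-19970 - 97939)/(119308 + 44828)) - 293849 = (47*(-8 + 47) + (-19970 - 97939)/(119308 + 44828)) - 293849 = (47*39 - 117909/164136) - 293849 = (1833 - 117909*1/164136) - 293849 = (1833 - 39303/54712) - 293849 = 100247793/54712 - 293849 = -15976818695/54712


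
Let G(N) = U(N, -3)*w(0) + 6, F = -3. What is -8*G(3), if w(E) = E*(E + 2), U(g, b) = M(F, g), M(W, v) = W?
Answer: -48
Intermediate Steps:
U(g, b) = -3
w(E) = E*(2 + E)
G(N) = 6 (G(N) = -0*(2 + 0) + 6 = -0*2 + 6 = -3*0 + 6 = 0 + 6 = 6)
-8*G(3) = -8*6 = -48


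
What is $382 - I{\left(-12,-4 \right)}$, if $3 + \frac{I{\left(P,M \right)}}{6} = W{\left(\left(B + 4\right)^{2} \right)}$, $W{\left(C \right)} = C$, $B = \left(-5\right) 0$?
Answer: $304$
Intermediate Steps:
$B = 0$
$I{\left(P,M \right)} = 78$ ($I{\left(P,M \right)} = -18 + 6 \left(0 + 4\right)^{2} = -18 + 6 \cdot 4^{2} = -18 + 6 \cdot 16 = -18 + 96 = 78$)
$382 - I{\left(-12,-4 \right)} = 382 - 78 = 304$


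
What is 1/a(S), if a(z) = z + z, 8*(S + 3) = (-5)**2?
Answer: 4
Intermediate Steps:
S = 1/8 (S = -3 + (1/8)*(-5)**2 = -3 + (1/8)*25 = -3 + 25/8 = 1/8 ≈ 0.12500)
a(z) = 2*z
1/a(S) = 1/(2*(1/8)) = 1/(1/4) = 4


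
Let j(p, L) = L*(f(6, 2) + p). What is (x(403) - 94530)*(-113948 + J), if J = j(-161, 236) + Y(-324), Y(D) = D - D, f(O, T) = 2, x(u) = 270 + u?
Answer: 14216707504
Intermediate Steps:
Y(D) = 0
j(p, L) = L*(2 + p)
J = -37524 (J = 236*(2 - 161) + 0 = 236*(-159) + 0 = -37524 + 0 = -37524)
(x(403) - 94530)*(-113948 + J) = ((270 + 403) - 94530)*(-113948 - 37524) = (673 - 94530)*(-151472) = -93857*(-151472) = 14216707504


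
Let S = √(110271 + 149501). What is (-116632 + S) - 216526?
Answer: -333158 + 2*√64943 ≈ -3.3265e+5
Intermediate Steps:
S = 2*√64943 (S = √259772 = 2*√64943 ≈ 509.68)
(-116632 + S) - 216526 = (-116632 + 2*√64943) - 216526 = -333158 + 2*√64943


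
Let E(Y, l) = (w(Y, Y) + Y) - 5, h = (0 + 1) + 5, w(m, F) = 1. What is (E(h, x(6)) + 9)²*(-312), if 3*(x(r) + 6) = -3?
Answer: -37752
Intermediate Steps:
x(r) = -7 (x(r) = -6 + (⅓)*(-3) = -6 - 1 = -7)
h = 6 (h = 1 + 5 = 6)
E(Y, l) = -4 + Y (E(Y, l) = (1 + Y) - 5 = -4 + Y)
(E(h, x(6)) + 9)²*(-312) = ((-4 + 6) + 9)²*(-312) = (2 + 9)²*(-312) = 11²*(-312) = 121*(-312) = -37752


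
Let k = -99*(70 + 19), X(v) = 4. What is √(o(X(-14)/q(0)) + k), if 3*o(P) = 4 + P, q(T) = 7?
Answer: I*√3884979/21 ≈ 93.859*I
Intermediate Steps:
k = -8811 (k = -99*89 = -8811)
o(P) = 4/3 + P/3 (o(P) = (4 + P)/3 = 4/3 + P/3)
√(o(X(-14)/q(0)) + k) = √((4/3 + (4/7)/3) - 8811) = √((4/3 + (4*(⅐))/3) - 8811) = √((4/3 + (⅓)*(4/7)) - 8811) = √((4/3 + 4/21) - 8811) = √(32/21 - 8811) = √(-184999/21) = I*√3884979/21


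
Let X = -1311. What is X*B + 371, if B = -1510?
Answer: 1979981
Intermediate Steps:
X*B + 371 = -1311*(-1510) + 371 = 1979610 + 371 = 1979981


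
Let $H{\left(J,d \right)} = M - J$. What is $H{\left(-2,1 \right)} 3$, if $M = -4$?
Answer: $-6$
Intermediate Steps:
$H{\left(J,d \right)} = -4 - J$
$H{\left(-2,1 \right)} 3 = \left(-4 - -2\right) 3 = \left(-4 + 2\right) 3 = \left(-2\right) 3 = -6$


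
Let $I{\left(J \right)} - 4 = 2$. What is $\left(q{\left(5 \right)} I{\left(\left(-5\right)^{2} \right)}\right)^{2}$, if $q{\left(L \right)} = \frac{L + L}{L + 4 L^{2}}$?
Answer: $\frac{16}{49} \approx 0.32653$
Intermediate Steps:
$I{\left(J \right)} = 6$ ($I{\left(J \right)} = 4 + 2 = 6$)
$q{\left(L \right)} = \frac{2 L}{L + 4 L^{2}}$
$\left(q{\left(5 \right)} I{\left(\left(-5\right)^{2} \right)}\right)^{2} = \left(\frac{2}{1 + 4 \cdot 5} \cdot 6\right)^{2} = \left(\frac{2}{1 + 20} \cdot 6\right)^{2} = \left(\frac{2}{21} \cdot 6\right)^{2} = \left(\frac{4}{7}\right)^{2} = \frac{16}{49}$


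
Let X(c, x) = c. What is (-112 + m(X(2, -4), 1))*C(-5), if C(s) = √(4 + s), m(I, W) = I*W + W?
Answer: -109*I ≈ -109.0*I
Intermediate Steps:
m(I, W) = W + I*W
(-112 + m(X(2, -4), 1))*C(-5) = (-112 + 1*(1 + 2))*√(4 - 5) = (-112 + 1*3)*√(-1) = (-112 + 3)*I = -109*I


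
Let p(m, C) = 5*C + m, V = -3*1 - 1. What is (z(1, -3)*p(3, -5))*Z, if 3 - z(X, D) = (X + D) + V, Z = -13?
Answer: 2574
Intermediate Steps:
V = -4 (V = -3 - 1 = -4)
z(X, D) = 7 - D - X (z(X, D) = 3 - ((X + D) - 4) = 3 - ((D + X) - 4) = 3 - (-4 + D + X) = 3 + (4 - D - X) = 7 - D - X)
p(m, C) = m + 5*C
(z(1, -3)*p(3, -5))*Z = ((7 - 1*(-3) - 1*1)*(3 + 5*(-5)))*(-13) = ((7 + 3 - 1)*(3 - 25))*(-13) = (9*(-22))*(-13) = -198*(-13) = 2574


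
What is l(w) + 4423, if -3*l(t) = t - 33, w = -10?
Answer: 13312/3 ≈ 4437.3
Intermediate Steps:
l(t) = 11 - t/3 (l(t) = -(t - 33)/3 = -(-33 + t)/3 = 11 - t/3)
l(w) + 4423 = (11 - 1/3*(-10)) + 4423 = (11 + 10/3) + 4423 = 43/3 + 4423 = 13312/3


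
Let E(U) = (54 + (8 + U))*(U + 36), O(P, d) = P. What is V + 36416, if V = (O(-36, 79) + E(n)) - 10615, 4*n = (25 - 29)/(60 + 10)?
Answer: 137178441/4900 ≈ 27996.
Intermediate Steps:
n = -1/70 (n = ((25 - 29)/(60 + 10))/4 = (-4/70)/4 = (-4*1/70)/4 = (¼)*(-2/35) = -1/70 ≈ -0.014286)
E(U) = (36 + U)*(62 + U) (E(U) = (62 + U)*(36 + U) = (36 + U)*(62 + U))
V = -41259959/4900 (V = (-36 + (2232 + (-1/70)² + 98*(-1/70))) - 10615 = (-36 + (2232 + 1/4900 - 7/5)) - 10615 = (-36 + 10929941/4900) - 10615 = 10753541/4900 - 10615 = -41259959/4900 ≈ -8420.4)
V + 36416 = -41259959/4900 + 36416 = 137178441/4900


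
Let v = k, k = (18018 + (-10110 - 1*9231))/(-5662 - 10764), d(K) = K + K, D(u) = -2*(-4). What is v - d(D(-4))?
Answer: -261493/16426 ≈ -15.919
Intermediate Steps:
D(u) = 8
d(K) = 2*K
k = 1323/16426 (k = (18018 + (-10110 - 9231))/(-16426) = (18018 - 19341)*(-1/16426) = -1323*(-1/16426) = 1323/16426 ≈ 0.080543)
v = 1323/16426 ≈ 0.080543
v - d(D(-4)) = 1323/16426 - 2*8 = 1323/16426 - 1*16 = 1323/16426 - 16 = -261493/16426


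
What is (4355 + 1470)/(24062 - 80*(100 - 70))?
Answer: 5825/21662 ≈ 0.26890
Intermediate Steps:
(4355 + 1470)/(24062 - 80*(100 - 70)) = 5825/(24062 - 80*30) = 5825/(24062 - 2400) = 5825/21662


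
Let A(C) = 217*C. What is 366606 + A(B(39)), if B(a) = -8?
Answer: 364870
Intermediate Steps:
366606 + A(B(39)) = 366606 + 217*(-8) = 366606 - 1736 = 364870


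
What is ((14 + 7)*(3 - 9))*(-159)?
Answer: 20034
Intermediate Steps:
((14 + 7)*(3 - 9))*(-159) = (21*(-6))*(-159) = -126*(-159) = 20034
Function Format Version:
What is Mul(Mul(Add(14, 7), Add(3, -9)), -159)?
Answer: 20034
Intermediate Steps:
Mul(Mul(Add(14, 7), Add(3, -9)), -159) = Mul(Mul(21, -6), -159) = Mul(-126, -159) = 20034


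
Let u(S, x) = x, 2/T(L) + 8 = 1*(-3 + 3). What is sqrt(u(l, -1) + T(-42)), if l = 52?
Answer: I*sqrt(5)/2 ≈ 1.118*I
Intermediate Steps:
T(L) = -1/4 (T(L) = 2/(-8 + 1*(-3 + 3)) = 2/(-8 + 1*0) = 2/(-8 + 0) = 2/(-8) = 2*(-1/8) = -1/4)
sqrt(u(l, -1) + T(-42)) = sqrt(-1 - 1/4) = sqrt(-5/4) = I*sqrt(5)/2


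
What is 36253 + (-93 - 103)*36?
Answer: 29197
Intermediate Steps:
36253 + (-93 - 103)*36 = 36253 - 196*36 = 36253 - 7056 = 29197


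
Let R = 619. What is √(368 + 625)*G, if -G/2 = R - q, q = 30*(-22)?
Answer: -2558*√993 ≈ -80608.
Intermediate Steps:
q = -660
G = -2558 (G = -2*(619 - 1*(-660)) = -2*(619 + 660) = -2*1279 = -2558)
√(368 + 625)*G = √(368 + 625)*(-2558) = √993*(-2558) = -2558*√993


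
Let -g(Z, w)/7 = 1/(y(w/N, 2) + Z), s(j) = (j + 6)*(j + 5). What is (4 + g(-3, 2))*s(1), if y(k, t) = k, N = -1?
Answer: 1134/5 ≈ 226.80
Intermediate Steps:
s(j) = (5 + j)*(6 + j) (s(j) = (6 + j)*(5 + j) = (5 + j)*(6 + j))
g(Z, w) = -7/(Z - w) (g(Z, w) = -7/(w/(-1) + Z) = -7/(w*(-1) + Z) = -7/(-w + Z) = -7/(Z - w))
(4 + g(-3, 2))*s(1) = (4 + 7/(2 - 1*(-3)))*(30 + 1² + 11*1) = (4 + 7/(2 + 3))*(30 + 1 + 11) = (4 + 7/5)*42 = (27/5)*42 = 1134/5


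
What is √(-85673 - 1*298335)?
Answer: 2*I*√96002 ≈ 619.68*I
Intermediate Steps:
√(-85673 - 1*298335) = √(-85673 - 298335) = √(-384008) = 2*I*√96002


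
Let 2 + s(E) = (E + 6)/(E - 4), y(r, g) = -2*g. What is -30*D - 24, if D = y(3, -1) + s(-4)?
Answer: -33/2 ≈ -16.500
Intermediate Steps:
s(E) = -2 + (6 + E)/(-4 + E) (s(E) = -2 + (E + 6)/(E - 4) = -2 + (6 + E)/(-4 + E))
D = -¼ (D = -2*(-1) + (14 - 1*(-4))/(-4 - 4) = 2 + (14 + 4)/(-8) = 2 - ⅛*18 = 2 - 9/4 = -¼ ≈ -0.25000)
-30*D - 24 = -30*(-¼) - 24 = 15/2 - 24 = -33/2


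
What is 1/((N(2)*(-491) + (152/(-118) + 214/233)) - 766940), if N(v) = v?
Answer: -13747/10556628816 ≈ -1.3022e-6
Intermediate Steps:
1/((N(2)*(-491) + (152/(-118) + 214/233)) - 766940) = 1/((2*(-491) + (152/(-118) + 214/233)) - 766940) = 1/((-982 + (152*(-1/118) + 214*(1/233))) - 766940) = 1/((-982 + (-76/59 + 214/233)) - 766940) = 1/((-982 - 5082/13747) - 766940) = 1/(-13504636/13747 - 766940) = 1/(-10556628816/13747) = -13747/10556628816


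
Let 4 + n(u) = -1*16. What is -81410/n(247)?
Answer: 8141/2 ≈ 4070.5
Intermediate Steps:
n(u) = -20 (n(u) = -4 - 1*16 = -4 - 16 = -20)
-81410/n(247) = -81410/(-20) = -81410*(-1/20) = 8141/2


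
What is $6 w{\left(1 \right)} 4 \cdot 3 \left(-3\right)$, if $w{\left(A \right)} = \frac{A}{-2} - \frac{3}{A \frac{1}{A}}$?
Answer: $756$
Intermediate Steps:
$w{\left(A \right)} = -3 - \frac{A}{2}$ ($w{\left(A \right)} = A \left(- \frac{1}{2}\right) - \frac{3}{1} = - \frac{A}{2} - 3 = -3 - \frac{A}{2}$)
$6 w{\left(1 \right)} 4 \cdot 3 \left(-3\right) = 6 \left(-3 - \frac{1}{2}\right) 4 \cdot 3 \left(-3\right) = 6 \left(-3 - \frac{1}{2}\right) 12 \left(-3\right) = 6 \left(- \frac{7}{2}\right) \left(-36\right) = \left(-21\right) \left(-36\right) = 756$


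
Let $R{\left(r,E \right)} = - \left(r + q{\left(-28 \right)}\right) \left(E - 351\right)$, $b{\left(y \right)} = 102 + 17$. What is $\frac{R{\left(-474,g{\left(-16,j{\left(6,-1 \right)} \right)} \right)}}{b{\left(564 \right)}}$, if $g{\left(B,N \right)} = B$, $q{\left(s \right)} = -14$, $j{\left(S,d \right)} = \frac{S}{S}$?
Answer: $- \frac{179096}{119} \approx -1505.0$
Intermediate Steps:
$j{\left(S,d \right)} = 1$
$b{\left(y \right)} = 119$
$R{\left(r,E \right)} = - \left(-351 + E\right) \left(-14 + r\right)$ ($R{\left(r,E \right)} = - \left(r - 14\right) \left(E - 351\right) = - \left(-14 + r\right) \left(-351 + E\right) = - \left(-351 + E\right) \left(-14 + r\right)$)
$\frac{R{\left(-474,g{\left(-16,j{\left(6,-1 \right)} \right)} \right)}}{b{\left(564 \right)}} = \frac{-4914 + 14 \left(-16\right) + 351 \left(-474\right) - \left(-16\right) \left(-474\right)}{119} = \left(-4914 - 224 - 166374 - 7584\right) \frac{1}{119} = \left(-179096\right) \frac{1}{119} = - \frac{179096}{119}$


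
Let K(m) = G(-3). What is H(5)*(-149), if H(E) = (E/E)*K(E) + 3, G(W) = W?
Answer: 0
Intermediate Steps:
K(m) = -3
H(E) = 0 (H(E) = (E/E)*(-3) + 3 = 1*(-3) + 3 = -3 + 3 = 0)
H(5)*(-149) = 0*(-149) = 0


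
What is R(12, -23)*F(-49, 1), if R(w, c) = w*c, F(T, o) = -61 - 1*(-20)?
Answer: 11316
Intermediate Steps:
F(T, o) = -41 (F(T, o) = -61 + 20 = -41)
R(w, c) = c*w
R(12, -23)*F(-49, 1) = -23*12*(-41) = -276*(-41) = 11316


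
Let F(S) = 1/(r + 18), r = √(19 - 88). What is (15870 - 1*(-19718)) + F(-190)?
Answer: 4662034/131 - I*√69/393 ≈ 35588.0 - 0.021136*I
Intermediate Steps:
r = I*√69 (r = √(-69) = I*√69 ≈ 8.3066*I)
F(S) = 1/(18 + I*√69) (F(S) = 1/(I*√69 + 18) = 1/(18 + I*√69))
(15870 - 1*(-19718)) + F(-190) = (15870 - 1*(-19718)) + (6/131 - I*√69/393) = (15870 + 19718) + (6/131 - I*√69/393) = 35588 + (6/131 - I*√69/393) = 4662034/131 - I*√69/393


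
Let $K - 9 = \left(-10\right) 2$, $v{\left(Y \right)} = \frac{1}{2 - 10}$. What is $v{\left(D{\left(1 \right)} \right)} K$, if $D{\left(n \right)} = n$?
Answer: $\frac{11}{8} \approx 1.375$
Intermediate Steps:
$v{\left(Y \right)} = - \frac{1}{8}$ ($v{\left(Y \right)} = \frac{1}{-8} = - \frac{1}{8}$)
$K = -11$ ($K = 9 - 20 = -11$)
$v{\left(D{\left(1 \right)} \right)} K = \left(- \frac{1}{8}\right) \left(-11\right) = \frac{11}{8}$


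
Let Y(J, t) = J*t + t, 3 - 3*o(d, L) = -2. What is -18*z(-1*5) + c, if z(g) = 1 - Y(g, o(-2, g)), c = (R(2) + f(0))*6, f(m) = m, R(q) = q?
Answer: -126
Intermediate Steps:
o(d, L) = 5/3 (o(d, L) = 1 - ⅓*(-2) = 1 + ⅔ = 5/3)
c = 12 (c = (2 + 0)*6 = 2*6 = 12)
Y(J, t) = t + J*t
z(g) = -⅔ - 5*g/3 (z(g) = 1 - 5*(1 + g)/3 = 1 - (5/3 + 5*g/3) = 1 + (-5/3 - 5*g/3) = -⅔ - 5*g/3)
-18*z(-1*5) + c = -18*(-⅔ - (-5)*5/3) + 12 = -18*(-⅔ - 5/3*(-5)) + 12 = -18*(-⅔ + 25/3) + 12 = -18*23/3 + 12 = -138 + 12 = -126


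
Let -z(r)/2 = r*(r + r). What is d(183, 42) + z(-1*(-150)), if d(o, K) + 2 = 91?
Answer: -89911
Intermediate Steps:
d(o, K) = 89 (d(o, K) = -2 + 91 = 89)
z(r) = -4*r**2 (z(r) = -2*r*(r + r) = -2*r*2*r = -4*r**2)
d(183, 42) + z(-1*(-150)) = 89 - 4*(-1*(-150))**2 = 89 - 4*150**2 = 89 - 4*22500 = 89 - 90000 = -89911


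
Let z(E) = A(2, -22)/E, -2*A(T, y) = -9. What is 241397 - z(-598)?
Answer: 288710821/1196 ≈ 2.4140e+5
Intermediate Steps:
A(T, y) = 9/2 (A(T, y) = -½*(-9) = 9/2)
z(E) = 9/(2*E)
241397 - z(-598) = 241397 - 9/(2*(-598)) = 241397 - 9*(-1)/(2*598) = 241397 - 1*(-9/1196) = 241397 + 9/1196 = 288710821/1196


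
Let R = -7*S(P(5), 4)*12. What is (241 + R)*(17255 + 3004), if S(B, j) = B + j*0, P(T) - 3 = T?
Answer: -8731629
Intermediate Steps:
P(T) = 3 + T
S(B, j) = B (S(B, j) = B + 0 = B)
R = -672 (R = -7*(3 + 5)*12 = -7*8*12 = -56*12 = -672)
(241 + R)*(17255 + 3004) = (241 - 672)*(17255 + 3004) = -431*20259 = -8731629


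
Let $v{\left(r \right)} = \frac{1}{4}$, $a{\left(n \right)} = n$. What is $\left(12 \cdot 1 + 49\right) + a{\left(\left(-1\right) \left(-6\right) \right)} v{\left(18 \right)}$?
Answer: $\frac{125}{2} \approx 62.5$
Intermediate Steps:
$v{\left(r \right)} = \frac{1}{4}$
$\left(12 \cdot 1 + 49\right) + a{\left(\left(-1\right) \left(-6\right) \right)} v{\left(18 \right)} = \left(12 \cdot 1 + 49\right) + \left(-1\right) \left(-6\right) \frac{1}{4} = \left(12 + 49\right) + 6 \cdot \frac{1}{4} = 61 + \frac{3}{2} = \frac{125}{2}$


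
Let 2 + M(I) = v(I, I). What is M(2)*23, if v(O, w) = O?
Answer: 0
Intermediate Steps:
M(I) = -2 + I
M(2)*23 = (-2 + 2)*23 = 0*23 = 0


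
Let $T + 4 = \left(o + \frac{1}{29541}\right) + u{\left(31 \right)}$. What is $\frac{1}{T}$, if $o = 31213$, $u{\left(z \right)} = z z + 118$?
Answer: $\frac{29541}{953819809} \approx 3.0971 \cdot 10^{-5}$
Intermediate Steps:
$u{\left(z \right)} = 118 + z^{2}$ ($u{\left(z \right)} = z^{2} + 118 = 118 + z^{2}$)
$T = \frac{953819809}{29541}$ ($T = -4 + \left(\left(31213 + \frac{1}{29541}\right) + \left(118 + 31^{2}\right)\right) = -4 + \left(\left(31213 + \frac{1}{29541}\right) + \left(118 + 961\right)\right) = -4 + \left(\frac{922063234}{29541} + 1079\right) = -4 + \frac{953937973}{29541} = \frac{953819809}{29541} \approx 32288.0$)
$\frac{1}{T} = \frac{1}{\frac{953819809}{29541}} = \frac{29541}{953819809}$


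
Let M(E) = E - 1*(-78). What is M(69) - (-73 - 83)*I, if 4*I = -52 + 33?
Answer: -594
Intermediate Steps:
I = -19/4 (I = (-52 + 33)/4 = (¼)*(-19) = -19/4 ≈ -4.7500)
M(E) = 78 + E (M(E) = E + 78 = 78 + E)
M(69) - (-73 - 83)*I = (78 + 69) - (-73 - 83)*(-19)/4 = 147 - (-156)*(-19)/4 = 147 - 1*741 = 147 - 741 = -594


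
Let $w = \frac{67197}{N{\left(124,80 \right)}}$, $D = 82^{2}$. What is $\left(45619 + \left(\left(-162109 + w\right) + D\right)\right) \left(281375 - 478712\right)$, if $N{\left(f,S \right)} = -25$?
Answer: $\frac{554782782939}{25} \approx 2.2191 \cdot 10^{10}$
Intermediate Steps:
$D = 6724$
$w = - \frac{67197}{25}$ ($w = \frac{67197}{-25} = 67197 \left(- \frac{1}{25}\right) = - \frac{67197}{25} \approx -2687.9$)
$\left(45619 + \left(\left(-162109 + w\right) + D\right)\right) \left(281375 - 478712\right) = \left(45619 + \left(\left(-162109 - \frac{67197}{25}\right) + 6724\right)\right) \left(281375 - 478712\right) = \left(45619 + \left(- \frac{4119922}{25} + 6724\right)\right) \left(-197337\right) = \left(45619 - \frac{3951822}{25}\right) \left(-197337\right) = \left(- \frac{2811347}{25}\right) \left(-197337\right) = \frac{554782782939}{25}$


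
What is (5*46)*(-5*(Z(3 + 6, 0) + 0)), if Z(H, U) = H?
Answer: -10350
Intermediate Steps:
(5*46)*(-5*(Z(3 + 6, 0) + 0)) = (5*46)*(-5*((3 + 6) + 0)) = 230*(-5*(9 + 0)) = 230*(-5*9) = 230*(-45) = -10350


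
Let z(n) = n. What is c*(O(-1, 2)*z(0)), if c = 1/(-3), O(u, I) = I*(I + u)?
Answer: 0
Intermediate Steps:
c = -⅓ ≈ -0.33333
c*(O(-1, 2)*z(0)) = -2*(2 - 1)*0/3 = -2*1*0/3 = -2*0/3 = -⅓*0 = 0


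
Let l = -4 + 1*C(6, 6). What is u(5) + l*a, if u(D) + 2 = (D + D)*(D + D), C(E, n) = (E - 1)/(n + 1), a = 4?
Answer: 594/7 ≈ 84.857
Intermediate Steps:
C(E, n) = (-1 + E)/(1 + n)
u(D) = -2 + 4*D² (u(D) = -2 + (D + D)*(D + D) = -2 + (2*D)*(2*D) = -2 + 4*D²)
l = -23/7 (l = -4 + 1*((-1 + 6)/(1 + 6)) = -4 + 1*(5/7) = -4 + 5/7 = -23/7 ≈ -3.2857)
u(5) + l*a = (-2 + 4*5²) - 23/7*4 = (-2 + 4*25) - 92/7 = (-2 + 100) - 92/7 = 98 - 92/7 = 594/7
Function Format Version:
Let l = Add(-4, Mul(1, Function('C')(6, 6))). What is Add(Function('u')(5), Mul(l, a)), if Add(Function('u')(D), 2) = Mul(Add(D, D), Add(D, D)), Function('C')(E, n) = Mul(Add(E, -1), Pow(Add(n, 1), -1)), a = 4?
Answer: Rational(594, 7) ≈ 84.857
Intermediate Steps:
Function('C')(E, n) = Mul(Pow(Add(1, n), -1), Add(-1, E)) (Function('C')(E, n) = Mul(Add(-1, E), Pow(Add(1, n), -1)) = Mul(Pow(Add(1, n), -1), Add(-1, E)))
Function('u')(D) = Add(-2, Mul(4, Pow(D, 2))) (Function('u')(D) = Add(-2, Mul(Add(D, D), Add(D, D))) = Add(-2, Mul(Mul(2, D), Mul(2, D))) = Add(-2, Mul(4, Pow(D, 2))))
l = Rational(-23, 7) (l = Add(-4, Mul(1, Mul(Pow(Add(1, 6), -1), Add(-1, 6)))) = Add(-4, Mul(1, Mul(Pow(7, -1), 5))) = Add(-4, Mul(1, Mul(Rational(1, 7), 5))) = Add(-4, Mul(1, Rational(5, 7))) = Add(-4, Rational(5, 7)) = Rational(-23, 7) ≈ -3.2857)
Add(Function('u')(5), Mul(l, a)) = Add(Add(-2, Mul(4, Pow(5, 2))), Mul(Rational(-23, 7), 4)) = Add(Add(-2, Mul(4, 25)), Rational(-92, 7)) = Add(Add(-2, 100), Rational(-92, 7)) = Add(98, Rational(-92, 7)) = Rational(594, 7)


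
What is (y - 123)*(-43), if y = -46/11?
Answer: 60157/11 ≈ 5468.8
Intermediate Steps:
y = -46/11 (y = -46*1/11 = -46/11 ≈ -4.1818)
(y - 123)*(-43) = (-46/11 - 123)*(-43) = -1399/11*(-43) = 60157/11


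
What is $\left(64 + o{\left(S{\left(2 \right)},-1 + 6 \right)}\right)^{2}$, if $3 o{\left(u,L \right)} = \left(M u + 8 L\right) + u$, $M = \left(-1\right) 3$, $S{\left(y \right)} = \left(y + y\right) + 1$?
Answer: $5476$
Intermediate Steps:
$S{\left(y \right)} = 1 + 2 y$ ($S{\left(y \right)} = 2 y + 1 = 1 + 2 y$)
$M = -3$
$o{\left(u,L \right)} = - \frac{2 u}{3} + \frac{8 L}{3}$ ($o{\left(u,L \right)} = \frac{\left(- 3 u + 8 L\right) + u}{3} = \frac{- 2 u + 8 L}{3} = - \frac{2 u}{3} + \frac{8 L}{3}$)
$\left(64 + o{\left(S{\left(2 \right)},-1 + 6 \right)}\right)^{2} = \left(64 + \left(- \frac{2 \left(1 + 2 \cdot 2\right)}{3} + \frac{8 \left(-1 + 6\right)}{3}\right)\right)^{2} = \left(64 + \left(- \frac{2 \left(1 + 4\right)}{3} + \frac{8}{3} \cdot 5\right)\right)^{2} = \left(64 + \left(\left(- \frac{2}{3}\right) 5 + \frac{40}{3}\right)\right)^{2} = \left(64 + \left(- \frac{10}{3} + \frac{40}{3}\right)\right)^{2} = \left(64 + 10\right)^{2} = 74^{2} = 5476$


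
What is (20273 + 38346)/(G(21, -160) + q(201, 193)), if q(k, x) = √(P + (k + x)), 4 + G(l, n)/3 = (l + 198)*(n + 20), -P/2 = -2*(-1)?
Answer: -898746508/1410421279 - 58619*√390/8462527674 ≈ -0.63735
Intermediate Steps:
P = -4 (P = -(-4)*(-1) = -2*2 = -4)
G(l, n) = -12 + 3*(20 + n)*(198 + l) (G(l, n) = -12 + 3*((l + 198)*(n + 20)) = -12 + 3*((198 + l)*(20 + n)) = -12 + 3*((20 + n)*(198 + l)) = -12 + 3*(20 + n)*(198 + l))
q(k, x) = √(-4 + k + x) (q(k, x) = √(-4 + (k + x)) = √(-4 + k + x))
(20273 + 38346)/(G(21, -160) + q(201, 193)) = (20273 + 38346)/((11868 + 60*21 + 594*(-160) + 3*21*(-160)) + √(-4 + 201 + 193)) = 58619/((11868 + 1260 - 95040 - 10080) + √390) = 58619/(-91992 + √390)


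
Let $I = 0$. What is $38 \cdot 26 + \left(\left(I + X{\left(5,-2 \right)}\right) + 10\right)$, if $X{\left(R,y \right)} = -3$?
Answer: $995$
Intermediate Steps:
$38 \cdot 26 + \left(\left(I + X{\left(5,-2 \right)}\right) + 10\right) = 38 \cdot 26 + \left(\left(0 - 3\right) + 10\right) = 988 + \left(-3 + 10\right) = 988 + 7 = 995$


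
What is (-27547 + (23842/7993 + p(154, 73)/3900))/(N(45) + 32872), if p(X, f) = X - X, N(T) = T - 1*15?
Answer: -220159329/262985686 ≈ -0.83715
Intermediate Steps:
N(T) = -15 + T (N(T) = T - 15 = -15 + T)
p(X, f) = 0
(-27547 + (23842/7993 + p(154, 73)/3900))/(N(45) + 32872) = (-27547 + (23842/7993 + 0/3900))/((-15 + 45) + 32872) = (-27547 + (23842*(1/7993) + 0*(1/3900)))/(30 + 32872) = (-27547 + (23842/7993 + 0))/32902 = (-27547 + 23842/7993)*(1/32902) = -220159329/7993*1/32902 = -220159329/262985686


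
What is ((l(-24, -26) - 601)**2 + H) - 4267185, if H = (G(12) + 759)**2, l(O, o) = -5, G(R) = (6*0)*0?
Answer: -3323868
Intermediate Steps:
G(R) = 0 (G(R) = 0*0 = 0)
H = 576081 (H = (0 + 759)**2 = 759**2 = 576081)
((l(-24, -26) - 601)**2 + H) - 4267185 = ((-5 - 601)**2 + 576081) - 4267185 = ((-606)**2 + 576081) - 4267185 = (367236 + 576081) - 4267185 = 943317 - 4267185 = -3323868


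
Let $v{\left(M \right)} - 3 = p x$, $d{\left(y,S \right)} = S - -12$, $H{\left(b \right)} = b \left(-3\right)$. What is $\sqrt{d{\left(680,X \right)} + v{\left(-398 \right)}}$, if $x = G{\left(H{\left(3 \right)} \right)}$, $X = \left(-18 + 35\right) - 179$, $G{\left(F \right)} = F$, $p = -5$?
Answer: $i \sqrt{102} \approx 10.1 i$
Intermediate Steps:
$H{\left(b \right)} = - 3 b$
$X = -162$ ($X = 17 - 179 = -162$)
$d{\left(y,S \right)} = 12 + S$ ($d{\left(y,S \right)} = S + 12 = 12 + S$)
$x = -9$ ($x = \left(-3\right) 3 = -9$)
$v{\left(M \right)} = 48$ ($v{\left(M \right)} = 3 - -45 = 3 + 45 = 48$)
$\sqrt{d{\left(680,X \right)} + v{\left(-398 \right)}} = \sqrt{\left(12 - 162\right) + 48} = \sqrt{-150 + 48} = \sqrt{-102} = i \sqrt{102}$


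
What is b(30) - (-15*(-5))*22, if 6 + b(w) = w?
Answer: -1626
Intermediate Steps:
b(w) = -6 + w
b(30) - (-15*(-5))*22 = (-6 + 30) - (-15*(-5))*22 = 24 - 75*22 = 24 - 1*1650 = 24 - 1650 = -1626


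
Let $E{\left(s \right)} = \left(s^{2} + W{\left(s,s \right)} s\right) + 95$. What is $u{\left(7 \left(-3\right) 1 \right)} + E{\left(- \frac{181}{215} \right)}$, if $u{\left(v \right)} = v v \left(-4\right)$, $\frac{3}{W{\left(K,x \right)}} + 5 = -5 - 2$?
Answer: $- \frac{308428141}{184900} \approx -1668.1$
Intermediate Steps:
$W{\left(K,x \right)} = - \frac{1}{4}$ ($W{\left(K,x \right)} = \frac{3}{-5 - 7} = \frac{3}{-12} = 3 \left(- \frac{1}{12}\right) = - \frac{1}{4}$)
$E{\left(s \right)} = 95 + s^{2} - \frac{s}{4}$ ($E{\left(s \right)} = \left(s^{2} - \frac{s}{4}\right) + 95 = 95 + s^{2} - \frac{s}{4}$)
$u{\left(v \right)} = - 4 v^{2}$ ($u{\left(v \right)} = v^{2} \left(-4\right) = - 4 v^{2}$)
$u{\left(7 \left(-3\right) 1 \right)} + E{\left(- \frac{181}{215} \right)} = - 4 \left(7 \left(-3\right) 1\right)^{2} + \left(95 + \left(- \frac{181}{215}\right)^{2} - \frac{\left(-181\right) \frac{1}{215}}{4}\right) = - 4 \left(\left(-21\right) 1\right)^{2} + \left(95 + \left(\left(-181\right) \frac{1}{215}\right)^{2} - \frac{\left(-181\right) \frac{1}{215}}{4}\right) = - 4 \left(-21\right)^{2} + \left(95 + \left(- \frac{181}{215}\right)^{2} - - \frac{181}{860}\right) = \left(-4\right) 441 + \left(95 + \frac{32761}{46225} + \frac{181}{860}\right) = -1764 + \frac{17735459}{184900} = - \frac{308428141}{184900}$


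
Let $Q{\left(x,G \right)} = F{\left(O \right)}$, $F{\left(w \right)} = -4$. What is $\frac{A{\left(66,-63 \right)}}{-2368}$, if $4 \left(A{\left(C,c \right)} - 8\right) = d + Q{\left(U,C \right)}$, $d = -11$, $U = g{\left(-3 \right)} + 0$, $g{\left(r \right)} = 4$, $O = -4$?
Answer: $- \frac{17}{9472} \approx -0.0017948$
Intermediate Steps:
$U = 4$ ($U = 4 + 0 = 4$)
$Q{\left(x,G \right)} = -4$
$A{\left(C,c \right)} = \frac{17}{4}$ ($A{\left(C,c \right)} = 8 + \frac{-11 - 4}{4} = 8 + \frac{1}{4} \left(-15\right) = 8 - \frac{15}{4} = \frac{17}{4}$)
$\frac{A{\left(66,-63 \right)}}{-2368} = \frac{17}{4 \left(-2368\right)} = \frac{17}{4} \left(- \frac{1}{2368}\right) = - \frac{17}{9472}$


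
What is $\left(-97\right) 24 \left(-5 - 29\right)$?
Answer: $79152$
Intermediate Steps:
$\left(-97\right) 24 \left(-5 - 29\right) = - 2328 \left(-5 - 29\right) = \left(-2328\right) \left(-34\right) = 79152$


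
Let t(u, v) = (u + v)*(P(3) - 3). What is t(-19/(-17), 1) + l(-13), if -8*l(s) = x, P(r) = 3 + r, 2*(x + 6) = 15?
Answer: 1677/272 ≈ 6.1654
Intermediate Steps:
x = 3/2 (x = -6 + (½)*15 = -6 + 15/2 = 3/2 ≈ 1.5000)
l(s) = -3/16 (l(s) = -⅛*3/2 = -3/16)
t(u, v) = 3*u + 3*v (t(u, v) = (u + v)*((3 + 3) - 3) = (u + v)*(6 - 3) = (u + v)*3 = 3*u + 3*v)
t(-19/(-17), 1) + l(-13) = (3*(-19/(-17)) + 3*1) - 3/16 = (3*(-19*(-1/17)) + 3) - 3/16 = (3*(19/17) + 3) - 3/16 = (57/17 + 3) - 3/16 = 108/17 - 3/16 = 1677/272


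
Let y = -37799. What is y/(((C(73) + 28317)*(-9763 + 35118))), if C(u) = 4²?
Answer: -37799/718383215 ≈ -5.2617e-5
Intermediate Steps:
C(u) = 16
y/(((C(73) + 28317)*(-9763 + 35118))) = -37799*1/((-9763 + 35118)*(16 + 28317)) = -37799/(28333*25355) = -37799/718383215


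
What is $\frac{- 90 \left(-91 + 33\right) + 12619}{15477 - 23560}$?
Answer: $- \frac{17839}{8083} \approx -2.207$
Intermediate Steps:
$\frac{- 90 \left(-91 + 33\right) + 12619}{15477 - 23560} = \frac{\left(-90\right) \left(-58\right) + 12619}{15477 - 23560} = \frac{5220 + 12619}{-8083} = 17839 \left(- \frac{1}{8083}\right) = - \frac{17839}{8083}$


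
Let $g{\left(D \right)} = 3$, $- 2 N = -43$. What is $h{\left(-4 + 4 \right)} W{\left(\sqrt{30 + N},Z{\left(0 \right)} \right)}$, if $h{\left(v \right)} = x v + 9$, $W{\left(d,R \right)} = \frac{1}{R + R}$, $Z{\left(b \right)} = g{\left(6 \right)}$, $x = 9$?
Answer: $\frac{3}{2} \approx 1.5$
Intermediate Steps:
$N = \frac{43}{2}$ ($N = \left(- \frac{1}{2}\right) \left(-43\right) = \frac{43}{2} \approx 21.5$)
$Z{\left(b \right)} = 3$
$W{\left(d,R \right)} = \frac{1}{2 R}$
$h{\left(v \right)} = 9 + 9 v$ ($h{\left(v \right)} = 9 v + 9 = 9 + 9 v$)
$h{\left(-4 + 4 \right)} W{\left(\sqrt{30 + N},Z{\left(0 \right)} \right)} = \left(9 + 9 \left(-4 + 4\right)\right) \frac{1}{2 \cdot 3} = \left(9 + 9 \cdot 0\right) \frac{1}{2} \cdot \frac{1}{3} = \left(9 + 0\right) \frac{1}{6} = 9 \cdot \frac{1}{6} = \frac{3}{2}$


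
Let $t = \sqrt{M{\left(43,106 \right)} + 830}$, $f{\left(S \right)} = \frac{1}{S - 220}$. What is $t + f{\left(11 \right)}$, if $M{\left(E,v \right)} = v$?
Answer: $- \frac{1}{209} + 6 \sqrt{26} \approx 30.589$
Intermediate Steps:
$f{\left(S \right)} = \frac{1}{-220 + S}$
$t = 6 \sqrt{26}$ ($t = \sqrt{106 + 830} = \sqrt{936} = 6 \sqrt{26} \approx 30.594$)
$t + f{\left(11 \right)} = 6 \sqrt{26} + \frac{1}{-220 + 11} = 6 \sqrt{26} + \frac{1}{-209} = 6 \sqrt{26} - \frac{1}{209} = - \frac{1}{209} + 6 \sqrt{26}$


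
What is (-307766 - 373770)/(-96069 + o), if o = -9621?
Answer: 340768/52845 ≈ 6.4484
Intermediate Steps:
(-307766 - 373770)/(-96069 + o) = (-307766 - 373770)/(-96069 - 9621) = -681536/(-105690) = -681536*(-1/105690) = 340768/52845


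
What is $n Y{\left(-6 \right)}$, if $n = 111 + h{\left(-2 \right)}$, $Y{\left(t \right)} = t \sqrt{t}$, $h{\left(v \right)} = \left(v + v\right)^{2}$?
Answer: $- 762 i \sqrt{6} \approx - 1866.5 i$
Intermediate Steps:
$h{\left(v \right)} = 4 v^{2}$ ($h{\left(v \right)} = \left(2 v\right)^{2} = 4 v^{2}$)
$Y{\left(t \right)} = t^{\frac{3}{2}}$
$n = 127$ ($n = 111 + 4 \left(-2\right)^{2} = 111 + 4 \cdot 4 = 111 + 16 = 127$)
$n Y{\left(-6 \right)} = 127 \left(-6\right)^{\frac{3}{2}} = 127 \left(- 6 i \sqrt{6}\right) = - 762 i \sqrt{6}$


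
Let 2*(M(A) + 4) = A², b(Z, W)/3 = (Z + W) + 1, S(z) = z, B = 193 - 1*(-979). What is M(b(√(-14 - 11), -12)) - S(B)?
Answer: -744 - 495*I ≈ -744.0 - 495.0*I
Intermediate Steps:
B = 1172 (B = 193 + 979 = 1172)
b(Z, W) = 3 + 3*W + 3*Z (b(Z, W) = 3*((Z + W) + 1) = 3*((W + Z) + 1) = 3*(1 + W + Z) = 3 + 3*W + 3*Z)
M(A) = -4 + A²/2
M(b(√(-14 - 11), -12)) - S(B) = (-4 + (3 + 3*(-12) + 3*√(-14 - 11))²/2) - 1*1172 = (-4 + (3 - 36 + 3*√(-25))²/2) - 1172 = (-4 + (3 - 36 + 3*(5*I))²/2) - 1172 = (-4 + (3 - 36 + 15*I)²/2) - 1172 = (-4 + (-33 + 15*I)²/2) - 1172 = -1176 + (-33 + 15*I)²/2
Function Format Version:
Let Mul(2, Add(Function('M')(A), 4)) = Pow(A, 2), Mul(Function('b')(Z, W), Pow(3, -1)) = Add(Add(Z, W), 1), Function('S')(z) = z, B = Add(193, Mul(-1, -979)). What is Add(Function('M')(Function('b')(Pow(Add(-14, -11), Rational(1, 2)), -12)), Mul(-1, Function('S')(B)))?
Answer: Add(-744, Mul(-495, I)) ≈ Add(-744.00, Mul(-495.00, I))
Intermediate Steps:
B = 1172 (B = Add(193, 979) = 1172)
Function('b')(Z, W) = Add(3, Mul(3, W), Mul(3, Z)) (Function('b')(Z, W) = Mul(3, Add(Add(Z, W), 1)) = Mul(3, Add(Add(W, Z), 1)) = Mul(3, Add(1, W, Z)) = Add(3, Mul(3, W), Mul(3, Z)))
Function('M')(A) = Add(-4, Mul(Rational(1, 2), Pow(A, 2)))
Add(Function('M')(Function('b')(Pow(Add(-14, -11), Rational(1, 2)), -12)), Mul(-1, Function('S')(B))) = Add(Add(-4, Mul(Rational(1, 2), Pow(Add(3, Mul(3, -12), Mul(3, Pow(Add(-14, -11), Rational(1, 2)))), 2))), Mul(-1, 1172)) = Add(Add(-4, Mul(Rational(1, 2), Pow(Add(3, -36, Mul(3, Pow(-25, Rational(1, 2)))), 2))), -1172) = Add(Add(-4, Mul(Rational(1, 2), Pow(Add(3, -36, Mul(3, Mul(5, I))), 2))), -1172) = Add(Add(-4, Mul(Rational(1, 2), Pow(Add(3, -36, Mul(15, I)), 2))), -1172) = Add(Add(-4, Mul(Rational(1, 2), Pow(Add(-33, Mul(15, I)), 2))), -1172) = Add(-1176, Mul(Rational(1, 2), Pow(Add(-33, Mul(15, I)), 2)))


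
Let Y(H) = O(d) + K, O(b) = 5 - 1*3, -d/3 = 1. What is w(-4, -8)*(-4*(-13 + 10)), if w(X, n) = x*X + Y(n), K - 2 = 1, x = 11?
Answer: -468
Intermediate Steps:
d = -3 (d = -3*1 = -3)
O(b) = 2 (O(b) = 5 - 3 = 2)
K = 3 (K = 2 + 1 = 3)
Y(H) = 5 (Y(H) = 2 + 3 = 5)
w(X, n) = 5 + 11*X (w(X, n) = 11*X + 5 = 5 + 11*X)
w(-4, -8)*(-4*(-13 + 10)) = (5 + 11*(-4))*(-4*(-13 + 10)) = (5 - 44)*(-4*(-3)) = -39*12 = -468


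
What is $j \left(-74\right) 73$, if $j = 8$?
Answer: $-43216$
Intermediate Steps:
$j \left(-74\right) 73 = 8 \left(-74\right) 73 = \left(-592\right) 73 = -43216$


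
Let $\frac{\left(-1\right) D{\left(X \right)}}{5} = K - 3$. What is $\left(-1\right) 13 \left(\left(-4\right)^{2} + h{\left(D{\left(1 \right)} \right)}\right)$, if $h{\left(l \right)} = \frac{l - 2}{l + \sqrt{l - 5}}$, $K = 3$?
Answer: $-208 - \frac{26 i \sqrt{5}}{5} \approx -208.0 - 11.628 i$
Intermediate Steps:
$D{\left(X \right)} = 0$ ($D{\left(X \right)} = - 5 \left(3 - 3\right) = \left(-5\right) 0 = 0$)
$h{\left(l \right)} = \frac{-2 + l}{l + \sqrt{-5 + l}}$
$\left(-1\right) 13 \left(\left(-4\right)^{2} + h{\left(D{\left(1 \right)} \right)}\right) = \left(-1\right) 13 \left(\left(-4\right)^{2} + \frac{-2 + 0}{0 + \sqrt{-5 + 0}}\right) = - 13 \left(16 + \frac{1}{0 + \sqrt{-5}} \left(-2\right)\right) = - 13 \left(16 + \frac{1}{0 + i \sqrt{5}} \left(-2\right)\right) = - 13 \left(16 + \frac{1}{i \sqrt{5}} \left(-2\right)\right) = - 13 \left(16 + - \frac{i \sqrt{5}}{5} \left(-2\right)\right) = - 13 \left(16 + \frac{2 i \sqrt{5}}{5}\right) = -208 - \frac{26 i \sqrt{5}}{5}$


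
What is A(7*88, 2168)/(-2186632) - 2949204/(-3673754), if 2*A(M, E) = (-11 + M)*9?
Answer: 919831720809/1147592579504 ≈ 0.80153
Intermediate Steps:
A(M, E) = -99/2 + 9*M/2 (A(M, E) = ((-11 + M)*9)/2 = (-99 + 9*M)/2 = -99/2 + 9*M/2)
A(7*88, 2168)/(-2186632) - 2949204/(-3673754) = (-99/2 + 9*(7*88)/2)/(-2186632) - 2949204/(-3673754) = (-99/2 + (9/2)*616)*(-1/2186632) - 2949204*(-1/3673754) = (-99/2 + 2772)*(-1/2186632) + 1474602/1836877 = (5445/2)*(-1/2186632) + 1474602/1836877 = -5445/4373264 + 1474602/1836877 = 919831720809/1147592579504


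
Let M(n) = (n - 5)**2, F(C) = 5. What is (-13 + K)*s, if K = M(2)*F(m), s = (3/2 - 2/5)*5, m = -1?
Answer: 176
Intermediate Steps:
s = 11/2 (s = (3*(1/2) - 2*1/5)*5 = (3/2 - 2/5)*5 = (11/10)*5 = 11/2 ≈ 5.5000)
M(n) = (-5 + n)**2
K = 45 (K = (-5 + 2)**2*5 = (-3)**2*5 = 9*5 = 45)
(-13 + K)*s = (-13 + 45)*(11/2) = 32*(11/2) = 176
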